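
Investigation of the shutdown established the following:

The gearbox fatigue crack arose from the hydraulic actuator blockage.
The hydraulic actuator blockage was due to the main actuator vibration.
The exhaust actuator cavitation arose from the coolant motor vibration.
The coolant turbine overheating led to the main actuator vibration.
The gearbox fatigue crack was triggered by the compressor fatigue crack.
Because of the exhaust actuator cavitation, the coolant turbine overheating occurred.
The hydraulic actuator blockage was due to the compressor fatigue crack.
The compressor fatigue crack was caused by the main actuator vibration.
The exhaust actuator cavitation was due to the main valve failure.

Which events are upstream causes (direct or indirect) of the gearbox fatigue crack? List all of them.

Immediate causes of the gearbox fatigue crack: the compressor fatigue crack, the hydraulic actuator blockage.
Further upstream: the coolant motor vibration, the exhaust actuator cavitation, the coolant turbine overheating, the main actuator vibration, the main valve failure.

the compressor fatigue crack, the coolant motor vibration, the coolant turbine overheating, the exhaust actuator cavitation, the hydraulic actuator blockage, the main actuator vibration, the main valve failure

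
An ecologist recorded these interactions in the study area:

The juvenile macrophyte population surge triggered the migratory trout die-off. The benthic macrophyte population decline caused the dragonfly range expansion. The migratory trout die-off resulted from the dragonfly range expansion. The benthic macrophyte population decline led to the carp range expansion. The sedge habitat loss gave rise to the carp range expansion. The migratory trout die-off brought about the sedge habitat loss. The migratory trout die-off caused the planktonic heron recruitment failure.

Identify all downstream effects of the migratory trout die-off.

Direct effects: the sedge habitat loss, the planktonic heron recruitment failure.
2 steps out: the carp range expansion.
Not reachable from it: the benthic macrophyte population decline, the dragonfly range expansion, the juvenile macrophyte population surge.

the carp range expansion, the planktonic heron recruitment failure, the sedge habitat loss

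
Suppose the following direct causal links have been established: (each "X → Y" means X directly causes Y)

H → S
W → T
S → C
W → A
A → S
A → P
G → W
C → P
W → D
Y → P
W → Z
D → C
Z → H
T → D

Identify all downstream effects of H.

Direct effects: S.
2 steps out: C.
3 steps out: P.
Not reachable from it: G, W, A, Z, T, D, Y.

C, P, S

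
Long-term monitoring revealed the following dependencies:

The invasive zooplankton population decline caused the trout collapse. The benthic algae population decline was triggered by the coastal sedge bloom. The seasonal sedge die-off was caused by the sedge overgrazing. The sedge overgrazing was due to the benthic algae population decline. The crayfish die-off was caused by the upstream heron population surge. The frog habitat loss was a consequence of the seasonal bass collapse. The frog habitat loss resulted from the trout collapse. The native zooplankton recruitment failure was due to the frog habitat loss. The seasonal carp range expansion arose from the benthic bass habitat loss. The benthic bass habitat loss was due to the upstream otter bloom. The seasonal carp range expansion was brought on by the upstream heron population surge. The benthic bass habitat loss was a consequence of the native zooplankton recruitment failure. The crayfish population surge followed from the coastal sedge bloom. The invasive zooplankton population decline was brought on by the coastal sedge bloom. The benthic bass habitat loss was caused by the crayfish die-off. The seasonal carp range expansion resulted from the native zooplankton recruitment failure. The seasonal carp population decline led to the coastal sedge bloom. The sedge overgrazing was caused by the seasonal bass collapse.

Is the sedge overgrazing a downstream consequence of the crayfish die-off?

The crayfish die-off leads to the benthic bass habitat loss, the seasonal carp range expansion; the sedge overgrazing is not among them.

No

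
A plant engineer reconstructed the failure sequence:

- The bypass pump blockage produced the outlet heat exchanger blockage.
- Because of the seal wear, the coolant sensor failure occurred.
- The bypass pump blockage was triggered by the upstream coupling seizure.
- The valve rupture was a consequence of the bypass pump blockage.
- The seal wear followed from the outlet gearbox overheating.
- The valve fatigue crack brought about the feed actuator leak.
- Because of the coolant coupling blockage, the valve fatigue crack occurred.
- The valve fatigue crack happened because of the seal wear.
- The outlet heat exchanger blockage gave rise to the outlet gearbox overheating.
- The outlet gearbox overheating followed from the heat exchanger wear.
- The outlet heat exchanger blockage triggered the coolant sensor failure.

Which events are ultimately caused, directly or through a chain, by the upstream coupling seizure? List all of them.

the bypass pump blockage, the coolant sensor failure, the feed actuator leak, the outlet gearbox overheating, the outlet heat exchanger blockage, the seal wear, the valve fatigue crack, the valve rupture

Direct effects: the bypass pump blockage.
2 steps out: the outlet heat exchanger blockage, the valve rupture.
3 steps out: the outlet gearbox overheating, the coolant sensor failure.
4 steps out: the seal wear.
5 steps out: the valve fatigue crack.
6 steps out: the feed actuator leak.
Not reachable from it: the heat exchanger wear, the coolant coupling blockage.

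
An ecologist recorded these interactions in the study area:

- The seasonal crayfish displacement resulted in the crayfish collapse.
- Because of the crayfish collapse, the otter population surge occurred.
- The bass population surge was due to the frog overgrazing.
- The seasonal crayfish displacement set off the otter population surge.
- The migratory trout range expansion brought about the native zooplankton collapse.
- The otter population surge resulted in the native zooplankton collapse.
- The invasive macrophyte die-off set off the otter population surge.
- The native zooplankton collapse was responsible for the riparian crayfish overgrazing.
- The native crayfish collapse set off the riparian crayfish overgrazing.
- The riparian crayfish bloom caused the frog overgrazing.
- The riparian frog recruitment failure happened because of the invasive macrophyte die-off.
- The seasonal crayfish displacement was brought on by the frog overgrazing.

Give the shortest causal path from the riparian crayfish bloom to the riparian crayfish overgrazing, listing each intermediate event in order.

the riparian crayfish bloom → the frog overgrazing
the frog overgrazing → the seasonal crayfish displacement
the seasonal crayfish displacement → the otter population surge
the otter population surge → the native zooplankton collapse
the native zooplankton collapse → the riparian crayfish overgrazing
Length: 5 steps.

the riparian crayfish bloom → the frog overgrazing → the seasonal crayfish displacement → the otter population surge → the native zooplankton collapse → the riparian crayfish overgrazing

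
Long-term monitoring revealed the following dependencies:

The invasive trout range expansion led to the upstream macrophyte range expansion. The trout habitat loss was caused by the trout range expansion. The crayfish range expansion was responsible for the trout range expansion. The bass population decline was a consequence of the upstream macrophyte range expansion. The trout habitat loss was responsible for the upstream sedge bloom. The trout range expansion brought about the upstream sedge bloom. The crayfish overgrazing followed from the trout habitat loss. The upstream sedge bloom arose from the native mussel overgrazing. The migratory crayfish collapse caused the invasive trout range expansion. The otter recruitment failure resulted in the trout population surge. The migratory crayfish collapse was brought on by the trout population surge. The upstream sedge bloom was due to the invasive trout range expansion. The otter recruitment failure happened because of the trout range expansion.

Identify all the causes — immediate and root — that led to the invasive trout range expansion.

Immediate cause of the invasive trout range expansion: the migratory crayfish collapse.
Further upstream: the crayfish range expansion, the trout range expansion, the otter recruitment failure, the trout population surge.

the crayfish range expansion, the migratory crayfish collapse, the otter recruitment failure, the trout population surge, the trout range expansion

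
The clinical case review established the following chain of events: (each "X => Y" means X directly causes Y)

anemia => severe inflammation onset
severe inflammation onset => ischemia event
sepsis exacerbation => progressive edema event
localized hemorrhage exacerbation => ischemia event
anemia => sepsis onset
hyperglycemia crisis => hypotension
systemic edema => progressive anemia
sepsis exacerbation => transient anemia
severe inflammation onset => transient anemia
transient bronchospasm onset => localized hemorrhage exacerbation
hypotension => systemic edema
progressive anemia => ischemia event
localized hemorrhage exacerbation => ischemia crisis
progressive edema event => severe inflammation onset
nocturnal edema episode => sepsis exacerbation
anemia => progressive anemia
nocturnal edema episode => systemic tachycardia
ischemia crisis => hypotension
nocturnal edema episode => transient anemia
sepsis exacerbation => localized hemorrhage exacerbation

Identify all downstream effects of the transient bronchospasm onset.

the hypotension, the ischemia crisis, the ischemia event, the localized hemorrhage exacerbation, the progressive anemia, the systemic edema

Direct effects: the localized hemorrhage exacerbation.
2 steps out: the ischemia crisis, the ischemia event.
3 steps out: the hypotension.
4 steps out: the systemic edema.
5 steps out: the progressive anemia.
Not reachable from it: the nocturnal edema episode, the systemic tachycardia, the sepsis exacerbation, the anemia, the hyperglycemia crisis, the progressive edema event, the severe inflammation onset, the sepsis onset, the transient anemia.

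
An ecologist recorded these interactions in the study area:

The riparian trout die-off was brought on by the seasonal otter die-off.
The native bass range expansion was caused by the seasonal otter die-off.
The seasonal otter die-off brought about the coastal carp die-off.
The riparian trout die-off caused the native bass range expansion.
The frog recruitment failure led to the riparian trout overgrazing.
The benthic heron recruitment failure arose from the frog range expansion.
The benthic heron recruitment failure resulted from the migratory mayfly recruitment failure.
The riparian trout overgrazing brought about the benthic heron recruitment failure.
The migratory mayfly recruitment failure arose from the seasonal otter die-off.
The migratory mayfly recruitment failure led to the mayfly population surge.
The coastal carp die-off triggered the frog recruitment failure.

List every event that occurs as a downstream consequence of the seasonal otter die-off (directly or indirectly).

the benthic heron recruitment failure, the coastal carp die-off, the frog recruitment failure, the mayfly population surge, the migratory mayfly recruitment failure, the native bass range expansion, the riparian trout die-off, the riparian trout overgrazing

Direct effects: the coastal carp die-off, the migratory mayfly recruitment failure, the riparian trout die-off, the native bass range expansion.
2 steps out: the frog recruitment failure, the mayfly population surge, the benthic heron recruitment failure.
3 steps out: the riparian trout overgrazing.
Not reachable from it: the frog range expansion.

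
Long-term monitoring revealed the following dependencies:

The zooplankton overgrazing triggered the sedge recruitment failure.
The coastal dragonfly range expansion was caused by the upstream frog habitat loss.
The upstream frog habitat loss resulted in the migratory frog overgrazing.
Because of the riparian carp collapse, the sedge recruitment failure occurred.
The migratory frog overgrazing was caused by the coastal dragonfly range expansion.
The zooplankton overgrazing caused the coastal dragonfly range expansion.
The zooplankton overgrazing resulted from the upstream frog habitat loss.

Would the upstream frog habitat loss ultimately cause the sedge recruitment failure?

There is a causal chain: the upstream frog habitat loss → the zooplankton overgrazing → the sedge recruitment failure.

Yes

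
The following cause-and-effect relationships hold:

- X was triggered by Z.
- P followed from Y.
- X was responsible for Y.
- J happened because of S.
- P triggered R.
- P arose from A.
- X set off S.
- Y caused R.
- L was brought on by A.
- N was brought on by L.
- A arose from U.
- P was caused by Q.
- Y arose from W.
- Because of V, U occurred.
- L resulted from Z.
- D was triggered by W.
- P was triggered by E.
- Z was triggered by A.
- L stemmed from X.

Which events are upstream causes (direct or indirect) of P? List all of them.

A, E, Q, U, V, W, X, Y, Z

Immediate causes of P: A, Y, E, Q.
Further upstream: W, V, U, Z, X.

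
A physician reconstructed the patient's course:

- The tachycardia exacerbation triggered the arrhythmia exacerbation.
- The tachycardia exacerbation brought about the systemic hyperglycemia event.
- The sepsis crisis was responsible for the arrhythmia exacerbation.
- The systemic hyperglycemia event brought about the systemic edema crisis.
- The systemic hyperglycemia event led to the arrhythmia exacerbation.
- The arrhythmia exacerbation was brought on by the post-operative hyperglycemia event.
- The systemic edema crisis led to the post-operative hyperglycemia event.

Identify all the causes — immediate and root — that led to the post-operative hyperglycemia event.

Immediate cause of the post-operative hyperglycemia event: the systemic edema crisis.
Further upstream: the tachycardia exacerbation, the systemic hyperglycemia event.

the systemic edema crisis, the systemic hyperglycemia event, the tachycardia exacerbation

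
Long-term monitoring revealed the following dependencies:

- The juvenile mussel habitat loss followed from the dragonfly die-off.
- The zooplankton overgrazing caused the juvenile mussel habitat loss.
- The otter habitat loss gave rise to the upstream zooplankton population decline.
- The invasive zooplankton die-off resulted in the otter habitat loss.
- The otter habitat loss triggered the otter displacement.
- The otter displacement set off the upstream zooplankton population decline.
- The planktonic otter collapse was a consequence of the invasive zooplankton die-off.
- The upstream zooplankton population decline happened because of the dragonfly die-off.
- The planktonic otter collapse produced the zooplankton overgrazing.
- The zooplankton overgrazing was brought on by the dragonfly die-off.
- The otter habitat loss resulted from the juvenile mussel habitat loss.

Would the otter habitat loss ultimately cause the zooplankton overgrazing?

The otter habitat loss leads to the otter displacement, the upstream zooplankton population decline; the zooplankton overgrazing is not among them.

No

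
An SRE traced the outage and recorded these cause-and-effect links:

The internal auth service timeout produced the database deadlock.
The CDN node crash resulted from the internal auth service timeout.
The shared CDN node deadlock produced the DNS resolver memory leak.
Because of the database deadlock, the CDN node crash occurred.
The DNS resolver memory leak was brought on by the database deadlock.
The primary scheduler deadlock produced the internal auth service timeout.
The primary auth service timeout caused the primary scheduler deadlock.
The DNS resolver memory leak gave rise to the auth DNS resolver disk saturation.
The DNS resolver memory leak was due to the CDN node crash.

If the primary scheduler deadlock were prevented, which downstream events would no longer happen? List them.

the CDN node crash, the database deadlock, the internal auth service timeout

Downstream of the primary scheduler deadlock: the internal auth service timeout, the database deadlock, the CDN node crash, the DNS resolver memory leak, the auth DNS resolver disk saturation.
Of those, still caused via another path: the DNS resolver memory leak, the auth DNS resolver disk saturation.
The remainder have no surviving cause.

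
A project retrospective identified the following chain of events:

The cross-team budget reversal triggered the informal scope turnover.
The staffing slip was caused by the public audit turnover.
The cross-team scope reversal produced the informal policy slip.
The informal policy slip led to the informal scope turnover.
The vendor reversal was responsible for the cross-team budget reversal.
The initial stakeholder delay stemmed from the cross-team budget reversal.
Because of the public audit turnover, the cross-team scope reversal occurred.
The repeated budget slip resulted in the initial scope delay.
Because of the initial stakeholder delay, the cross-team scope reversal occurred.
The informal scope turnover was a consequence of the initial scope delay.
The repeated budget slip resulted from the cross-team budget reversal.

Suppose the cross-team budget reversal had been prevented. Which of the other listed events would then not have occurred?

the initial scope delay, the initial stakeholder delay, the repeated budget slip

Downstream of the cross-team budget reversal: the initial stakeholder delay, the repeated budget slip, the cross-team scope reversal, the informal policy slip, the initial scope delay, the informal scope turnover.
Of those, still caused via another path: the cross-team scope reversal, the informal policy slip, the informal scope turnover.
The remainder have no surviving cause.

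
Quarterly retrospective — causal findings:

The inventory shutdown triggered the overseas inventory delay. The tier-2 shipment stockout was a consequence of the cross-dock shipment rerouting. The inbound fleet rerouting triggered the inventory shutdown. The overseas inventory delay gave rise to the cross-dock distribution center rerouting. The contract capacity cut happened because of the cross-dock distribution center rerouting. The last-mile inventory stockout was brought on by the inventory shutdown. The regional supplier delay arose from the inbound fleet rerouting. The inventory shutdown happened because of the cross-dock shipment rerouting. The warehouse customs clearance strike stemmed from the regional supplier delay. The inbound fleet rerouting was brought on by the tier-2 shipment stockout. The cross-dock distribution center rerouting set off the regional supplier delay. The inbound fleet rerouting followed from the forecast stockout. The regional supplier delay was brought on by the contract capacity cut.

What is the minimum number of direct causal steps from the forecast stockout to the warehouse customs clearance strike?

Shortest chain: the forecast stockout → the inbound fleet rerouting → the regional supplier delay → the warehouse customs clearance strike.

3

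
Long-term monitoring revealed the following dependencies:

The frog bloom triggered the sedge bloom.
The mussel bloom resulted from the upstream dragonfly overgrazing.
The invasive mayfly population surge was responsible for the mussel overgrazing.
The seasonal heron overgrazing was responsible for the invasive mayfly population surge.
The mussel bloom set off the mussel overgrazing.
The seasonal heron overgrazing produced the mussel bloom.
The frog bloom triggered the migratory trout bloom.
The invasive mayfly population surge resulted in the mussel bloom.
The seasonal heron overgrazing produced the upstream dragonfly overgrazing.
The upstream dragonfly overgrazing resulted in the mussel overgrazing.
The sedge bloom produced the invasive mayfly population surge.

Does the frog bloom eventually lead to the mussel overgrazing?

There is a causal chain: the frog bloom → the sedge bloom → the invasive mayfly population surge → the mussel overgrazing.

Yes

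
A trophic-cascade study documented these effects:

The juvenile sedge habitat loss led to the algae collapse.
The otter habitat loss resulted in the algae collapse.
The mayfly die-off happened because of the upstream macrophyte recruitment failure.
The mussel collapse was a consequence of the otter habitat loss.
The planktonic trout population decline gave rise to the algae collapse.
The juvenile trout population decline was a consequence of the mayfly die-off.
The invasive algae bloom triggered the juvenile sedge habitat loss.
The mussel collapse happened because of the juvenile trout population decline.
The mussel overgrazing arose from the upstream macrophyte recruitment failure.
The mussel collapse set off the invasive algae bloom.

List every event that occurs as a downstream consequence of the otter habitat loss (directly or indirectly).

Direct effects: the mussel collapse, the algae collapse.
2 steps out: the invasive algae bloom.
3 steps out: the juvenile sedge habitat loss.
Not reachable from it: the upstream macrophyte recruitment failure, the mayfly die-off, the juvenile trout population decline, the mussel overgrazing, the planktonic trout population decline.

the algae collapse, the invasive algae bloom, the juvenile sedge habitat loss, the mussel collapse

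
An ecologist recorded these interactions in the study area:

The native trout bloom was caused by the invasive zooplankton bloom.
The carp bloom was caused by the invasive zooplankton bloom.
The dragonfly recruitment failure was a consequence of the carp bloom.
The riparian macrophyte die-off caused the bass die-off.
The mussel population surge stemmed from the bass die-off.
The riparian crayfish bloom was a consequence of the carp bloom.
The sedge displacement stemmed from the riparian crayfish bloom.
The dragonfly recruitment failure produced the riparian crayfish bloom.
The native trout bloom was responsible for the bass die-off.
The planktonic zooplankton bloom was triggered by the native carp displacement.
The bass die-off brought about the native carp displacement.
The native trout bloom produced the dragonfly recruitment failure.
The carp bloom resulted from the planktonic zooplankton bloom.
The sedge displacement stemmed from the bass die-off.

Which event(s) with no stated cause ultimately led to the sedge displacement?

the invasive zooplankton bloom, the riparian macrophyte die-off

Tracing upstream from the sedge displacement: the sedge displacement ← the bass die-off ← the native trout bloom ← the invasive zooplankton bloom.
A separate upstream branch: the sedge displacement ← the bass die-off ← the riparian macrophyte die-off.
Each of those chain origins has no stated cause.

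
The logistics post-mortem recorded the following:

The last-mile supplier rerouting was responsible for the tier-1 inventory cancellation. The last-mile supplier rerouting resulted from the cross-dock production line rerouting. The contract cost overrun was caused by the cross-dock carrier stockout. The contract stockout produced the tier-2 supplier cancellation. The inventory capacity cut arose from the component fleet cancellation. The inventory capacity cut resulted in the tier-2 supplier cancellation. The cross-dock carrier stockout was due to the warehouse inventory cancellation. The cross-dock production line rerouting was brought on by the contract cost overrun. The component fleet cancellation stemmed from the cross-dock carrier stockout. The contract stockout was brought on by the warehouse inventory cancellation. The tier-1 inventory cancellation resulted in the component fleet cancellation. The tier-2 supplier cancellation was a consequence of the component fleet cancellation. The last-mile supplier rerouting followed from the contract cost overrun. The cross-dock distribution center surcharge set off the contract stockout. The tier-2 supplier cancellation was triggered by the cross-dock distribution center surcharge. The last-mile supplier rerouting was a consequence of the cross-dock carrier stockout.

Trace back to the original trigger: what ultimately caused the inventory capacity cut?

the warehouse inventory cancellation

Tracing upstream from the inventory capacity cut: the inventory capacity cut ← the component fleet cancellation ← the cross-dock carrier stockout ← the warehouse inventory cancellation.
The warehouse inventory cancellation has no stated cause, so it is the root.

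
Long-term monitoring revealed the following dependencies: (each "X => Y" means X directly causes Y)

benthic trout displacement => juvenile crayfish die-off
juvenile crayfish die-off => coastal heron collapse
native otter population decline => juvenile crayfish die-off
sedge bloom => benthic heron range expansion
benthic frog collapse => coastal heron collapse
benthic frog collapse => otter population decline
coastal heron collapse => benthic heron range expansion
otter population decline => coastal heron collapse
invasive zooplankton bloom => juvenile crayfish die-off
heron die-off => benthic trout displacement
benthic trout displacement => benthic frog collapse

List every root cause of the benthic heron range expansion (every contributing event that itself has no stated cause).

Tracing upstream from the benthic heron range expansion: the benthic heron range expansion ← the coastal heron collapse ← the benthic frog collapse ← the benthic trout displacement ← the heron die-off.
A separate upstream branch: the benthic heron range expansion ← the coastal heron collapse ← the juvenile crayfish die-off ← the invasive zooplankton bloom.
A separate upstream branch: the benthic heron range expansion ← the coastal heron collapse ← the juvenile crayfish die-off ← the native otter population decline.
A separate upstream branch: the benthic heron range expansion ← the sedge bloom.
Each of those chain origins has no stated cause.

the heron die-off, the invasive zooplankton bloom, the native otter population decline, the sedge bloom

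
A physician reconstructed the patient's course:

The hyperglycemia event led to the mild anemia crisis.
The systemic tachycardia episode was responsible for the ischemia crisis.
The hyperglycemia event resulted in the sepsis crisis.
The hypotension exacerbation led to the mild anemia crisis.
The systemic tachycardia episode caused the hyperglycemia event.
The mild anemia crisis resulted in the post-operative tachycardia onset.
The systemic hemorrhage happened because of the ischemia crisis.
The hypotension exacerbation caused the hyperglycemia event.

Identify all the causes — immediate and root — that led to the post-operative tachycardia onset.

the hyperglycemia event, the hypotension exacerbation, the mild anemia crisis, the systemic tachycardia episode

Immediate cause of the post-operative tachycardia onset: the mild anemia crisis.
Further upstream: the systemic tachycardia episode, the hypotension exacerbation, the hyperglycemia event.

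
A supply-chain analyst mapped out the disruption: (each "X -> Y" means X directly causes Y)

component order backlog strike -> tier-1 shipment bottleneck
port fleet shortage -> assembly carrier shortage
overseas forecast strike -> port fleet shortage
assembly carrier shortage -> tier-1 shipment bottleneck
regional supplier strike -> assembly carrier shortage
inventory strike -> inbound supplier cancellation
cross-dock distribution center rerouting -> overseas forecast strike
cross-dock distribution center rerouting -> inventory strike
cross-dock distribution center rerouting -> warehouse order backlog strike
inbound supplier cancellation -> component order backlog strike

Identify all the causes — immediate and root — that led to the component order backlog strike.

Immediate cause of the component order backlog strike: the inbound supplier cancellation.
Further upstream: the cross-dock distribution center rerouting, the inventory strike.

the cross-dock distribution center rerouting, the inbound supplier cancellation, the inventory strike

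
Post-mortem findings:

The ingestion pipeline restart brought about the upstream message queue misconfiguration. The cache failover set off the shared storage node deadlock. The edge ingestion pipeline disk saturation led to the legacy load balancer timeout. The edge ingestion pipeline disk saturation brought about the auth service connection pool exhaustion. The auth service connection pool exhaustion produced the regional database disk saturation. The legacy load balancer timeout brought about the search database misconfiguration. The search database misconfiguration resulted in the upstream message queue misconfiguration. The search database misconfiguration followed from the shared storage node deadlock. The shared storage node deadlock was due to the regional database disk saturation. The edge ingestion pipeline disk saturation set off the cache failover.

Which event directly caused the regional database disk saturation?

the auth service connection pool exhaustion

Upstream contributors include the edge ingestion pipeline disk saturation, but only the auth service connection pool exhaustion feeds directly into the regional database disk saturation.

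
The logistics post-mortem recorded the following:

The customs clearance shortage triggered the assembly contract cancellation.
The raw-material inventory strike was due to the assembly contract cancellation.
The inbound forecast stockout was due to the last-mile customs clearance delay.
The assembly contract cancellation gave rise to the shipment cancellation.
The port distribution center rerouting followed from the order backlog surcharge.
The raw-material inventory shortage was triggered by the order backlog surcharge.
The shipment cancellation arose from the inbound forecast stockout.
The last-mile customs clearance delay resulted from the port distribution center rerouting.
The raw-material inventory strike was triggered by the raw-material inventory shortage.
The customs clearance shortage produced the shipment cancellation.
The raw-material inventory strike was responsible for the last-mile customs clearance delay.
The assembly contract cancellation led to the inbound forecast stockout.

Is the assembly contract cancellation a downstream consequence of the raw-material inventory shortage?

The raw-material inventory shortage leads to the raw-material inventory strike, the last-mile customs clearance delay, the inbound forecast stockout, the shipment cancellation; the assembly contract cancellation is not among them.

No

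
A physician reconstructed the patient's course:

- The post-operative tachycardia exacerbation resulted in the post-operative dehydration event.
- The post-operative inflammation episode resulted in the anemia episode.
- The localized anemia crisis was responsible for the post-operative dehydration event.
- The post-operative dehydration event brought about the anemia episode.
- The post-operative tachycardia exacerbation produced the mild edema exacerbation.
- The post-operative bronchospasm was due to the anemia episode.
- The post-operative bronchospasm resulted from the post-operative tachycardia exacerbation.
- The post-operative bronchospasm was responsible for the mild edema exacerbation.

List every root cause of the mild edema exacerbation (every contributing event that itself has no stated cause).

the localized anemia crisis, the post-operative inflammation episode, the post-operative tachycardia exacerbation

Tracing upstream from the mild edema exacerbation: the mild edema exacerbation ← the post-operative bronchospasm ← the anemia episode ← the post-operative dehydration event ← the localized anemia crisis.
A separate upstream branch: the mild edema exacerbation ← the post-operative tachycardia exacerbation.
A separate upstream branch: the mild edema exacerbation ← the post-operative bronchospasm ← the anemia episode ← the post-operative inflammation episode.
Each of those chain origins has no stated cause.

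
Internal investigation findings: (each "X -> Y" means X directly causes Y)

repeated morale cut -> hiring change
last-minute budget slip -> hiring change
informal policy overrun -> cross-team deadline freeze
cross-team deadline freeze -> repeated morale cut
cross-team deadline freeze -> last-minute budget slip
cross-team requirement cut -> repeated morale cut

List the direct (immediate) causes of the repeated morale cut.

the cross-team deadline freeze, the cross-team requirement cut

Upstream contributors include the informal policy overrun, but only the cross-team deadline freeze, the cross-team requirement cut feed directly into the repeated morale cut.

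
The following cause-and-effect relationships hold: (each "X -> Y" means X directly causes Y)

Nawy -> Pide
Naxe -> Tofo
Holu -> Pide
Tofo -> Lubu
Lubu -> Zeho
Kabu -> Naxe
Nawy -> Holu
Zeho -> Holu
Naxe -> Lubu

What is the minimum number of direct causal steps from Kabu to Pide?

5

Shortest chain: Kabu → Naxe → Lubu → Zeho → Holu → Pide.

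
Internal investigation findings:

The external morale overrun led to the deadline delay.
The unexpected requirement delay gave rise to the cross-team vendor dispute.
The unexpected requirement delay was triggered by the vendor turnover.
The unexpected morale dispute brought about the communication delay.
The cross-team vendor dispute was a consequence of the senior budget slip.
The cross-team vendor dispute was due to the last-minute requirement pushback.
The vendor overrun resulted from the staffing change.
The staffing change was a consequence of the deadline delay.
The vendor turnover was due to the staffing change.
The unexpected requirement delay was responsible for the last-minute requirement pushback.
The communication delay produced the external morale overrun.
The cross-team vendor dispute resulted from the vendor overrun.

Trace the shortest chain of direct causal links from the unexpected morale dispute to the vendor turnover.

the unexpected morale dispute → the communication delay → the external morale overrun → the deadline delay → the staffing change → the vendor turnover

the unexpected morale dispute → the communication delay
the communication delay → the external morale overrun
the external morale overrun → the deadline delay
the deadline delay → the staffing change
the staffing change → the vendor turnover
Length: 5 steps.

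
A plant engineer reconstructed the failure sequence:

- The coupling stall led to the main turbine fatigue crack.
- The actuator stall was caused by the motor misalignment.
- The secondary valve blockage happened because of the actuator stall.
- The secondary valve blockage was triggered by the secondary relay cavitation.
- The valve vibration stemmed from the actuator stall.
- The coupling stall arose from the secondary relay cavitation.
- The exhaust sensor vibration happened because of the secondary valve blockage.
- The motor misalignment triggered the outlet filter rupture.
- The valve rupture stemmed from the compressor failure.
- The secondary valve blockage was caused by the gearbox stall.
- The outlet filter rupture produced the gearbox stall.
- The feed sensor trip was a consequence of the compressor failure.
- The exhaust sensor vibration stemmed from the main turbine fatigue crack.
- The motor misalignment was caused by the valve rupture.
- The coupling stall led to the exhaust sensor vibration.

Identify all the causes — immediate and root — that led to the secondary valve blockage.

the actuator stall, the compressor failure, the gearbox stall, the motor misalignment, the outlet filter rupture, the secondary relay cavitation, the valve rupture

Immediate causes of the secondary valve blockage: the gearbox stall, the secondary relay cavitation, the actuator stall.
Further upstream: the compressor failure, the valve rupture, the motor misalignment, the outlet filter rupture.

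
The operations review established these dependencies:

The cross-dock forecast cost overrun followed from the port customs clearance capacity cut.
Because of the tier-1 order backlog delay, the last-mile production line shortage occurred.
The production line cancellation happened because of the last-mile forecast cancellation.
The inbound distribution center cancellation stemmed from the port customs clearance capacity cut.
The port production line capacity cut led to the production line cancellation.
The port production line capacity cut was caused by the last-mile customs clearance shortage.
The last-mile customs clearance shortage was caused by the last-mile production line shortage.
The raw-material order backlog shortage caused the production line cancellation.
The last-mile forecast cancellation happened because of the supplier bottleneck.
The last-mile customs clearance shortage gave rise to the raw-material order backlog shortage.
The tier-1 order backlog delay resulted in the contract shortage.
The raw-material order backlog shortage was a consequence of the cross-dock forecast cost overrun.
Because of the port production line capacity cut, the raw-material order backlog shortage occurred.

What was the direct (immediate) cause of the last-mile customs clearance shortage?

Upstream contributors include the tier-1 order backlog delay, but only the last-mile production line shortage feeds directly into the last-mile customs clearance shortage.

the last-mile production line shortage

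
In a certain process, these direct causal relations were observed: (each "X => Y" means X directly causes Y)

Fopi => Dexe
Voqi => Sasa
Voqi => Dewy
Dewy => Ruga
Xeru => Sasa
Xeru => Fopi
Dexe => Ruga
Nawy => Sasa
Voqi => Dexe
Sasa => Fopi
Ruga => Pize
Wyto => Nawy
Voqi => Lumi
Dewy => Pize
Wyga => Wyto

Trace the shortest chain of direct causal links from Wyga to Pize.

Wyga → Wyto
Wyto → Nawy
Nawy → Sasa
Sasa → Fopi
Fopi → Dexe
Dexe → Ruga
Ruga → Pize
Length: 7 steps.

Wyga → Wyto → Nawy → Sasa → Fopi → Dexe → Ruga → Pize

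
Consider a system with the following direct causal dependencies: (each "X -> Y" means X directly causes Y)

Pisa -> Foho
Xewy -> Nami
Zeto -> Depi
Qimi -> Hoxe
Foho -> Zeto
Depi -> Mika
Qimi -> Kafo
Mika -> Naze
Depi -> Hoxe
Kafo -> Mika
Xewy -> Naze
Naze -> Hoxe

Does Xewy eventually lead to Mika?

Xewy leads to Nami, Naze, Hoxe; Mika is not among them.

No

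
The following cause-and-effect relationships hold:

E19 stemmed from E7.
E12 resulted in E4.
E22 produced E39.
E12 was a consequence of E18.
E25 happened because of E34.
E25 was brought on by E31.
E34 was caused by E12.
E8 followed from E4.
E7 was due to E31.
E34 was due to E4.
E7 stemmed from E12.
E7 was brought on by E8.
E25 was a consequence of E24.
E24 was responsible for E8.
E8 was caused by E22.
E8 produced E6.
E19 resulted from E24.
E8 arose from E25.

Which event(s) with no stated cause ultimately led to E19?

E18, E22, E24, E31

Tracing upstream from E19: E19 ← E7 ← E8 ← E22.
A separate upstream branch: E19 ← E7 ← E12 ← E18.
A separate upstream branch: E19 ← E24.
A separate upstream branch: E19 ← E7 ← E31.
Each of those chain origins has no stated cause.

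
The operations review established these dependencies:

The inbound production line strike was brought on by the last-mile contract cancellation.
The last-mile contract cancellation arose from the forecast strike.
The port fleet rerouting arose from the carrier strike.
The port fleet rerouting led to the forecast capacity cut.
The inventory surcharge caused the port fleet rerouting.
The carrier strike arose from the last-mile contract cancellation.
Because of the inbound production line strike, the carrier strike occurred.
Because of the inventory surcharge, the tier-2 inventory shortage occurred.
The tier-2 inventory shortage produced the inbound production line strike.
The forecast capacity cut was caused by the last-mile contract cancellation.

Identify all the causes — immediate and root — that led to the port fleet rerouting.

Immediate causes of the port fleet rerouting: the inventory surcharge, the carrier strike.
Further upstream: the forecast strike, the last-mile contract cancellation, the tier-2 inventory shortage, the inbound production line strike.

the carrier strike, the forecast strike, the inbound production line strike, the inventory surcharge, the last-mile contract cancellation, the tier-2 inventory shortage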